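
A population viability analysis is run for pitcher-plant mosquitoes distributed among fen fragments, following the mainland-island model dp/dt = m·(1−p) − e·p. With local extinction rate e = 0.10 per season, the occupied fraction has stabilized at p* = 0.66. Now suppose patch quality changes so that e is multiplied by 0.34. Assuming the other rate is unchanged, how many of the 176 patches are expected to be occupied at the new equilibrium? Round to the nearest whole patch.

Balance m(1−p*) = e·p* gives m = e·p*/(1−p*) = 0.10×0.66000/0.34000 = 0.19412.
New p* = m/(m+e) = 0.19412/(0.19412+0.03400) = 0.85096.
Expected occupied = 176 × 0.85096 = 149.77 ≈ 150.

150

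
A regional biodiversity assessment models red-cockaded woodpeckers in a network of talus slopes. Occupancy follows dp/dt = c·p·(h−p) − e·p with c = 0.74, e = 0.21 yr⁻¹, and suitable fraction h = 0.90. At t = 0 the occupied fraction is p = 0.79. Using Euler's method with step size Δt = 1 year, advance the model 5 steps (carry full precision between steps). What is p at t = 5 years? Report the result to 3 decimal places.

0.621

Update rule: p ← p + [c·p·(h−p) − e·p]·Δt with Δt = 1.
step 1: Δp = -0.10159, p = 0.68841
step 2: Δp = -0.03677, p = 0.65163
step 3: Δp = -0.01708, p = 0.63455
step 4: Δp = -0.00861, p = 0.62594
step 5: Δp = -0.00451, p = 0.62144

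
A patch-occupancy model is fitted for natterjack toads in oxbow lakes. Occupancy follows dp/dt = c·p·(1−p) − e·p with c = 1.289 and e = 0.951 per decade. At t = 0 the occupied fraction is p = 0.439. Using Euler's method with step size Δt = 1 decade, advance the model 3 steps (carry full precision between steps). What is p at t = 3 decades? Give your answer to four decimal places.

0.2884

Update rule: p ← p + [c·p·(1−p) − e·p]·Δt with Δt = 1.
p: 0.43900 → 0.33896  (Δp = -0.10004)
p: 0.33896 → 0.30543  (Δp = -0.03353)
p: 0.30543 → 0.28842  (Δp = -0.01701)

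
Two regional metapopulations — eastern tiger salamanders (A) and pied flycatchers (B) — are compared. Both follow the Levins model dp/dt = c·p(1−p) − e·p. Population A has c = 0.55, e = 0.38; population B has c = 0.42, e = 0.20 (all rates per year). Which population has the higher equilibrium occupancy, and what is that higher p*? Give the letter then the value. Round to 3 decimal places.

B, 0.524

A: p*_A = 1 − 0.38/0.55 = 0.3091.
B: p*_B = 1 − 0.20/0.42 = 0.5238.
B is higher at 0.5238.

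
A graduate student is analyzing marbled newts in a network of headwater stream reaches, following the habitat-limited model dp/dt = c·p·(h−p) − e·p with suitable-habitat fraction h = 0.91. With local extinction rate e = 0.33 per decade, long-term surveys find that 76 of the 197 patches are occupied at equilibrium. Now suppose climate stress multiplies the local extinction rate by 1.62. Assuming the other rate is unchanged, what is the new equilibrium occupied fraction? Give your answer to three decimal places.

Observed p* = 76/197 = 0.38579.
Balance c(h−p*) = e gives c = e/(0.91 − 0.38579) = 0.33/0.52421 = 0.62952.
New p* = 0.91 − e/c = 0.91 − 0.53460/0.62952 = 0.06078.

0.061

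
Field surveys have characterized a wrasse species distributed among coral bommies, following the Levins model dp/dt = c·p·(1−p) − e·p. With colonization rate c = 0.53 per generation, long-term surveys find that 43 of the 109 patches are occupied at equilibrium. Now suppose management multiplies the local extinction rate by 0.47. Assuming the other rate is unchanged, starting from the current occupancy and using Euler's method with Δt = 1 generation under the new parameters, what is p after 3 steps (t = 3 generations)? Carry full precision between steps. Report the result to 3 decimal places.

Observed p* = 43/109 = 0.39450.
Balance c(1−p*) = e gives e = 0.53×(1 − 0.39450) = 0.32092.
Starting from p₀ = 0.39450; update p ← p + (dp/dt)·Δt with the new parameters.
  1  |  dp/dt·Δt = +0.067098  |  p_1 = 0.461594
  2  |  dp/dt·Δt = +0.062096  |  p_2 = 0.523689
  3  |  dp/dt·Δt = +0.053214  |  p_3 = 0.576903

0.577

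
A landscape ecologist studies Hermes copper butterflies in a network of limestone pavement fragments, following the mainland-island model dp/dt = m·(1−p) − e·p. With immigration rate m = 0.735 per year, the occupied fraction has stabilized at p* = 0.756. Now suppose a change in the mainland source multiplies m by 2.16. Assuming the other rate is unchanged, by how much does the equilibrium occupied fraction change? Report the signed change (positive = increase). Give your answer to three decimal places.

Balance m(1−p*) = e·p* gives e = m(1−p*)/p* = 0.735×0.24400/0.75600 = 0.23722.
New p* = m/(m+e) = 1.58760/(1.58760+0.23722) = 0.87000.
Δp* = 0.87000 − 0.75600 = +0.11400.

0.114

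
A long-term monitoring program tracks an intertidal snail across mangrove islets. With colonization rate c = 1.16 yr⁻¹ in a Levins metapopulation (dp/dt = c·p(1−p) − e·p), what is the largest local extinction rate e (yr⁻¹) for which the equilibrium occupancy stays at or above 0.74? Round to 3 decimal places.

0.302

1 − e/c ≥ 0.74 ⇒ e ≤ c(1 − 0.74) = 1.16 × 0.2600.
e_max = 0.3016.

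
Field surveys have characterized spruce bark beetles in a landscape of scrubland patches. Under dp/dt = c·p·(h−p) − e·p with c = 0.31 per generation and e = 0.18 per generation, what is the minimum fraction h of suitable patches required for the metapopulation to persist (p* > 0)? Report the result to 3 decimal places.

0.581

p* = h − e/c is positive only when h > e/c.
h_min = e/c = 0.18/0.31 = 0.5806.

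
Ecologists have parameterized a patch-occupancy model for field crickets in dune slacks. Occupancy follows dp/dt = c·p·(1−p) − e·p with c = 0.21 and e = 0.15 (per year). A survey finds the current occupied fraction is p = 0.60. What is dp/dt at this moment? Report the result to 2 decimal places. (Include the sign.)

-0.04

Colonization term: c·p·(1−p) = 0.21×0.60×0.4000 = 0.05040.
Extinction term: e·p = 0.09000.
dp/dt = 0.05040 − 0.09000 = -0.03960.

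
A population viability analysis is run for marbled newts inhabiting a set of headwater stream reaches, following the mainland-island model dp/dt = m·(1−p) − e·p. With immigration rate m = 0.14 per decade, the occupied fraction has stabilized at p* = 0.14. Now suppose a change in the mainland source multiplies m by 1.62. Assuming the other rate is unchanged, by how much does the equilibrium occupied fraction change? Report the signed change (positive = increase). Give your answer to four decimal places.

0.0687

Balance m(1−p*) = e·p* gives e = m(1−p*)/p* = 0.14×0.86000/0.14000 = 0.86000.
New p* = m/(m+e) = 0.22680/(0.22680+0.86000) = 0.20869.
Δp* = 0.20869 − 0.14000 = +0.06869.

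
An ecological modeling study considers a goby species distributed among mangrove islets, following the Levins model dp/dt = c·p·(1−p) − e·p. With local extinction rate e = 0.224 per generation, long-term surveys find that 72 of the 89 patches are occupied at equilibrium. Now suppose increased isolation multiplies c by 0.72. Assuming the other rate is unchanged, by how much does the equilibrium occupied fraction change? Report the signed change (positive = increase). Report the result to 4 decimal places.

-0.0743

Observed p* = 72/89 = 0.80899.
Balance c(1−p*) = e gives c = e/(1 − 0.80899) = 0.224/0.19101 = 1.17271.
New p* = 1 − e/c = 1 − 0.22400/0.84435 = 0.73471.
Δp* = 0.73471 − 0.80899 = -0.07428.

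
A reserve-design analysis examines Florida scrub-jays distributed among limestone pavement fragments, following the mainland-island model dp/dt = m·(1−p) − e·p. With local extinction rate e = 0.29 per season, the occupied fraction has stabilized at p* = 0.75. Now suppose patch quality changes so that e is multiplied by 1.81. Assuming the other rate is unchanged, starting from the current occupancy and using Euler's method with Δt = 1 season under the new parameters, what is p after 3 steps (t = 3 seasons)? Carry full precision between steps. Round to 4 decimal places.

0.6159

Balance m(1−p*) = e·p* gives m = e·p*/(1−p*) = 0.29×0.75000/0.25000 = 0.87000.
Starting from p₀ = 0.75000; update p ← p + (dp/dt)·Δt with the new parameters.
t = 1: p = 0.75000 + (-0.17618) = 0.57383
t = 2: p = 0.57383 + (+0.06957) = 0.64340
t = 3: p = 0.64340 + (-0.02747) = 0.61592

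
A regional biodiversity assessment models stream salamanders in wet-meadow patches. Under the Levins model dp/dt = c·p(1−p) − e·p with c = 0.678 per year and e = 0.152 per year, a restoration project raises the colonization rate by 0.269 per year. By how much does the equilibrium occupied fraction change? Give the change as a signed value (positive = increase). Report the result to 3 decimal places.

0.064

Before: p* = 1 − 0.152/0.678 = 0.7758.
After the change, c = 0.947, e = 0.152, so p* = 1 − 0.152/0.947 = 0.8395.
Δp* = 0.8395 − 0.7758 = +0.0637.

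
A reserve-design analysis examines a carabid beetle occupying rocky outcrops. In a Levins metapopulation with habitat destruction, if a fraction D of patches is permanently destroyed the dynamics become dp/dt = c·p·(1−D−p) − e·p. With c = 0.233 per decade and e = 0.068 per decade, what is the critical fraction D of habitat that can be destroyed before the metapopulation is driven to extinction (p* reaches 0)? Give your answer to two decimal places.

The nontrivial equilibrium is p* = (1−D) − e/c; extinction occurs when this hits zero.
So D_crit = 1 − e/c = 1 − 0.068/0.233 = 1 − 0.2918 = 0.7082.
This equals the undisturbed p*, a classic result of Lande's extension.

0.71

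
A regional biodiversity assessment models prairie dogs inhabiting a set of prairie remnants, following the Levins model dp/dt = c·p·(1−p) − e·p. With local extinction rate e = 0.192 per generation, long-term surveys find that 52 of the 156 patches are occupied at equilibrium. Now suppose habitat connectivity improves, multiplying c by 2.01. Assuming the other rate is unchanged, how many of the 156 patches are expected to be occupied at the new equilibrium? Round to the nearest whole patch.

104

Observed p* = 52/156 = 0.33333.
Balance c(1−p*) = e gives c = e/(1 − 0.33333) = 0.192/0.66667 = 0.28800.
New p* = 1 − e/c = 1 − 0.19200/0.57888 = 0.66833.
Expected occupied = 156 × 0.66833 = 104.26 ≈ 104.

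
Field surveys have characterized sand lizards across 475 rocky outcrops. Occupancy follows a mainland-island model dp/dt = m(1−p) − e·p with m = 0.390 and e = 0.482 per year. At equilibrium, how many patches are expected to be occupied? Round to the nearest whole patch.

p* = m/(m+e) = 0.390/0.8720 = 0.4472.
Expected occupied patches = N × p* = 475 × 0.4472 = 212.44 ≈ 212.

212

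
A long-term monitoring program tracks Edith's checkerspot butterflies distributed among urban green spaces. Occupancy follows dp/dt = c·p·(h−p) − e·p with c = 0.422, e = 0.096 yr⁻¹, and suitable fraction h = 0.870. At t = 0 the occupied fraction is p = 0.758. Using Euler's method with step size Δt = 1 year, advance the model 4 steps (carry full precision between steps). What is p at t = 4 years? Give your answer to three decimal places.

0.670

Update rule: p ← p + [c·p·(h−p) − e·p]·Δt with Δt = 1.
  1  |  dp/dt·Δt = -0.036942  |  p_1 = 0.721058
  2  |  dp/dt·Δt = -0.023901  |  p_2 = 0.697158
  3  |  dp/dt·Δt = -0.016077  |  p_3 = 0.681081
  4  |  dp/dt·Δt = -0.011085  |  p_4 = 0.669995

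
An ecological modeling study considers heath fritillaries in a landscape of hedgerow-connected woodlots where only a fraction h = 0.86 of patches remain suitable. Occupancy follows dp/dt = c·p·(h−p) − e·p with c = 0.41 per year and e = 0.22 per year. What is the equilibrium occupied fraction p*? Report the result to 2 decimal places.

0.32

Setting dp/dt = 0 and dividing by p* gives c·(h−p*) = e.
So p* = h − e/c = 0.86 − 0.22/0.41 = 0.86 − 0.5366 = 0.3234.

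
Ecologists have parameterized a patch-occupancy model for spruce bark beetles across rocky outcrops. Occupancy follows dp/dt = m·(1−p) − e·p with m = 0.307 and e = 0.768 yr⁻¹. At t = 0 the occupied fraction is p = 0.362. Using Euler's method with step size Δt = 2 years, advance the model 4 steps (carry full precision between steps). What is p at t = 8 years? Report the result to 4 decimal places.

0.4192

Update rule: p ← p + [m·(1−p) − e·p]·Δt with Δt = 2.
p: 0.36200 → 0.19770  (Δp = -0.16430)
p: 0.19770 → 0.38664  (Δp = +0.18894)
p: 0.38664 → 0.16936  (Δp = -0.21729)
p: 0.16936 → 0.41924  (Δp = +0.24988)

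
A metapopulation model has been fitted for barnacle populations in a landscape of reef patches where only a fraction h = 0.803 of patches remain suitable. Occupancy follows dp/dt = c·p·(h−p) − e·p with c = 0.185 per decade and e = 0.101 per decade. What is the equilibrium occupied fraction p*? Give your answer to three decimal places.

0.257

Setting dp/dt = 0 and dividing by p* gives c·(h−p*) = e.
So p* = h − e/c = 0.803 − 0.101/0.185 = 0.803 − 0.5459 = 0.2571.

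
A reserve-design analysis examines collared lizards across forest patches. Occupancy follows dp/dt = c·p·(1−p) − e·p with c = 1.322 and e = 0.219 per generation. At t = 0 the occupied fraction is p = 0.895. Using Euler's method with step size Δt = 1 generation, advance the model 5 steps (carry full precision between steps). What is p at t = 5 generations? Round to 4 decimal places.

0.8343

Update rule: p ← p + [c·p·(1−p) − e·p]·Δt with Δt = 1.
  1  |  dp/dt·Δt = -0.071770  |  p_1 = 0.823230
  2  |  dp/dt·Δt = +0.012093  |  p_2 = 0.835323
  3  |  dp/dt·Δt = -0.001084  |  p_3 = 0.834240
  4  |  dp/dt·Δt = +0.000113  |  p_4 = 0.834352
  5  |  dp/dt·Δt = -0.000012  |  p_5 = 0.834341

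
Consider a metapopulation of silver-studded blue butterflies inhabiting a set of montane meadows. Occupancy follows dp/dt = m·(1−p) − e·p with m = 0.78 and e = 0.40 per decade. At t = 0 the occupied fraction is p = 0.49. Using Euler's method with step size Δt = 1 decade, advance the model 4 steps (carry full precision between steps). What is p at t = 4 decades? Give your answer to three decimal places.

Update rule: p ← p + [m·(1−p) − e·p]·Δt with Δt = 1.
  1  |  dp/dt·Δt = +0.201800  |  p_1 = 0.691800
  2  |  dp/dt·Δt = -0.036324  |  p_2 = 0.655476
  3  |  dp/dt·Δt = +0.006538  |  p_3 = 0.662014
  4  |  dp/dt·Δt = -0.001177  |  p_4 = 0.660837

0.661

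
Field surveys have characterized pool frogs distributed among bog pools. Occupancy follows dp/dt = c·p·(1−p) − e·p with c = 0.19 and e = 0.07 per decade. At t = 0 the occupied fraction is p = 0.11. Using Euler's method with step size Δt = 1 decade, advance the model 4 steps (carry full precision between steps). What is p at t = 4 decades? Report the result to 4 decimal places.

0.1586

Update rule: p ← p + [c·p·(1−p) − e·p]·Δt with Δt = 1.
  1  |  dp/dt·Δt = +0.010901  |  p_1 = 0.120901
  2  |  dp/dt·Δt = +0.011731  |  p_2 = 0.132632
  3  |  dp/dt·Δt = +0.012573  |  p_3 = 0.145205
  4  |  dp/dt·Δt = +0.013419  |  p_4 = 0.158624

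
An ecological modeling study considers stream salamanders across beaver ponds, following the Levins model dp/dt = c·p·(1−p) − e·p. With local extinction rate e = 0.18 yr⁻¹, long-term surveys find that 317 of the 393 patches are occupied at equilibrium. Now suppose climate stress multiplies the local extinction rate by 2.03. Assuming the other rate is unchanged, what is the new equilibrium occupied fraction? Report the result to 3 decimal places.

Observed p* = 317/393 = 0.80662.
Balance c(1−p*) = e gives c = e/(1 − 0.80662) = 0.18/0.19338 = 0.93081.
New p* = 1 − e/c = 1 − 0.36540/0.93081 = 0.60744.

0.607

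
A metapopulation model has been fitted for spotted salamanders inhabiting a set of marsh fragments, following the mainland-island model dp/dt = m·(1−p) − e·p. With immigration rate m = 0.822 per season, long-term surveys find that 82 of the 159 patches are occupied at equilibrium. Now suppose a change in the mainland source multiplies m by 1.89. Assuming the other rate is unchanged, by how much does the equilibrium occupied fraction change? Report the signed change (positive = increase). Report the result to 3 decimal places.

0.152

Observed p* = 82/159 = 0.51572.
Balance m(1−p*) = e·p* gives e = m(1−p*)/p* = 0.822×0.48428/0.51572 = 0.77189.
New p* = m/(m+e) = 1.55358/(1.55358+0.77189) = 0.66807.
Δp* = 0.66807 − 0.51572 = +0.15235.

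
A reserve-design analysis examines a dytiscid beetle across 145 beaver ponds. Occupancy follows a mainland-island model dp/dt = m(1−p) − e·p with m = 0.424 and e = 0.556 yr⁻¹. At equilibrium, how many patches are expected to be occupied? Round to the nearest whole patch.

63

p* = m/(m+e) = 0.424/0.9800 = 0.4327.
Expected occupied patches = N × p* = 145 × 0.4327 = 62.73 ≈ 63.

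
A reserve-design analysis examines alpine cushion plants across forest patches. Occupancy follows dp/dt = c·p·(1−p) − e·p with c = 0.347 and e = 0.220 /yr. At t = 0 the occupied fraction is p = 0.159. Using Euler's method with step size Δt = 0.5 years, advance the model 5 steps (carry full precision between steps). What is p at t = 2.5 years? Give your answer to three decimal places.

Update rule: p ← p + [c·p·(1−p) − e·p]·Δt with Δt = 0.5.
  1  |  dp/dt·Δt = +0.005710  |  p_1 = 0.164710
  2  |  dp/dt·Δt = +0.005752  |  p_2 = 0.170462
  3  |  dp/dt·Δt = +0.005783  |  p_3 = 0.176245
  4  |  dp/dt·Δt = +0.005802  |  p_4 = 0.182048
  5  |  dp/dt·Δt = +0.005810  |  p_5 = 0.187858

0.188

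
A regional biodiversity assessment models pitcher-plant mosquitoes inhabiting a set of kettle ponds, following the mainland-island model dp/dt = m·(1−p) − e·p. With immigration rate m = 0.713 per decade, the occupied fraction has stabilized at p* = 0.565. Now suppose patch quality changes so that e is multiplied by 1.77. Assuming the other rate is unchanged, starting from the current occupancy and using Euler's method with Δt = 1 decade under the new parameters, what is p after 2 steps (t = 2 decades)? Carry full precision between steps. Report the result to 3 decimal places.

0.490

Balance m(1−p*) = e·p* gives e = m(1−p*)/p* = 0.713×0.43500/0.56500 = 0.54895.
Starting from p₀ = 0.56500; update p ← p + (dp/dt)·Δt with the new parameters.
step 1: Δp = -0.23882, p = 0.32618
step 2: Δp = +0.16350, p = 0.48968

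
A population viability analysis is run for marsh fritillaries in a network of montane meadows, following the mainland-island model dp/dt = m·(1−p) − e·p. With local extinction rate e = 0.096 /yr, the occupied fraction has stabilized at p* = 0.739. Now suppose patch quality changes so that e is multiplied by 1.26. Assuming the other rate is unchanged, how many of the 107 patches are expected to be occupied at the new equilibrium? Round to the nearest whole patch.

Balance m(1−p*) = e·p* gives m = e·p*/(1−p*) = 0.096×0.73900/0.26100 = 0.27182.
New p* = m/(m+e) = 0.27182/(0.27182+0.12096) = 0.69204.
Expected occupied = 107 × 0.69204 = 74.05 ≈ 74.

74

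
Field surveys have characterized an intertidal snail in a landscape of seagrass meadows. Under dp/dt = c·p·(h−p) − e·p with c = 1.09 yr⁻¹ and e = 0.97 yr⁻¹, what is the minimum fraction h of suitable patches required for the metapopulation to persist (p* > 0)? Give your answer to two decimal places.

0.89

p* = h − e/c is positive only when h > e/c.
h_min = e/c = 0.97/1.09 = 0.8899.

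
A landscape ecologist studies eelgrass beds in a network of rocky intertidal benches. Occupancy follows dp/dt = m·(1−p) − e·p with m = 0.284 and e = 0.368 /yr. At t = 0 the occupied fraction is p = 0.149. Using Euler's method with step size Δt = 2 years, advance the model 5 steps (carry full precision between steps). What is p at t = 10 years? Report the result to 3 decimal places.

0.436

Update rule: p ← p + [m·(1−p) − e·p]·Δt with Δt = 2.
p: 0.14900 → 0.52270  (Δp = +0.37370)
p: 0.52270 → 0.40910  (Δp = -0.11361)
p: 0.40910 → 0.44363  (Δp = +0.03454)
p: 0.44363 → 0.43314  (Δp = -0.01050)
p: 0.43314 → 0.43633  (Δp = +0.00319)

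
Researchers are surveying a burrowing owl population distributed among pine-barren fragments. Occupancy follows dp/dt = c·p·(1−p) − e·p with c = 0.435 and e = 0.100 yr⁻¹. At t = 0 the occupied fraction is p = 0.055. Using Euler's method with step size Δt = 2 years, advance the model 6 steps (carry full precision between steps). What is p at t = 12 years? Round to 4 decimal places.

0.5760

Update rule: p ← p + [c·p·(1−p) − e·p]·Δt with Δt = 2.
step 1: Δp = +0.03422, p = 0.08922
step 2: Δp = +0.05285, p = 0.14207
step 3: Δp = +0.07763, p = 0.21970
step 4: Δp = +0.10520, p = 0.32490
step 5: Δp = +0.12585, p = 0.45075
step 6: Δp = +0.12524, p = 0.57599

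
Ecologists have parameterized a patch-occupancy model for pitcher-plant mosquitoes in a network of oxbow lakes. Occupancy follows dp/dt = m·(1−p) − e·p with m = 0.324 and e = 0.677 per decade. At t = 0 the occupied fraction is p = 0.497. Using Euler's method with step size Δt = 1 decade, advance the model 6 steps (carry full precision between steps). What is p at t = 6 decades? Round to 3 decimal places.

Update rule: p ← p + [m·(1−p) − e·p]·Δt with Δt = 1.
  1  |  dp/dt·Δt = -0.173497  |  p_1 = 0.323503
  2  |  dp/dt·Δt = +0.000173  |  p_2 = 0.323676
  3  |  dp/dt·Δt = -0.000000  |  p_3 = 0.323676
  4  |  dp/dt·Δt = +0.000000  |  p_4 = 0.323676
  5  |  dp/dt·Δt = -0.000000  |  p_5 = 0.323676
  6  |  dp/dt·Δt = +0.000000  |  p_6 = 0.323676

0.324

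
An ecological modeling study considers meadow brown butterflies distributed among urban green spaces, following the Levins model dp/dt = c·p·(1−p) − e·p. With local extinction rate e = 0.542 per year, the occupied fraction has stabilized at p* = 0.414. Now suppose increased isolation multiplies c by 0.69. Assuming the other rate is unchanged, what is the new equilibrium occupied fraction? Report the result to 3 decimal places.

Balance c(1−p*) = e gives c = e/(1 − 0.41400) = 0.542/0.58600 = 0.92491.
New p* = 1 − e/c = 1 − 0.54200/0.63819 = 0.15072.

0.151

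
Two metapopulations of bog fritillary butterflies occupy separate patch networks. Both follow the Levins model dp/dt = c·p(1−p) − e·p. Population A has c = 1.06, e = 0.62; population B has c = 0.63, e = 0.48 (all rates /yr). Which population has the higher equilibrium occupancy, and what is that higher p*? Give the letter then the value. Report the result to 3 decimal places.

A: p*_A = 1 − 0.62/1.06 = 0.4151.
B: p*_B = 1 − 0.48/0.63 = 0.2381.
A is higher at 0.4151.

A, 0.415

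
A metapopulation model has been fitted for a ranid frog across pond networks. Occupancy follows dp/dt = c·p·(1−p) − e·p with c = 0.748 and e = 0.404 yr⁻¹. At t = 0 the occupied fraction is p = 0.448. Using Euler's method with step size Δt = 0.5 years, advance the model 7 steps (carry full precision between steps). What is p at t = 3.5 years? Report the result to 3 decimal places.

0.457

Update rule: p ← p + [c·p·(1−p) − e·p]·Δt with Δt = 0.5.
t = 0.5: p = 0.44800 + (+0.00199) = 0.44999
t = 1: p = 0.44999 + (+0.00167) = 0.45166
t = 1.5: p = 0.45166 + (+0.00139) = 0.45305
t = 2: p = 0.45305 + (+0.00116) = 0.45421
t = 2.5: p = 0.45421 + (+0.00097) = 0.45517
t = 3: p = 0.45517 + (+0.00080) = 0.45598
t = 3.5: p = 0.45598 + (+0.00067) = 0.45665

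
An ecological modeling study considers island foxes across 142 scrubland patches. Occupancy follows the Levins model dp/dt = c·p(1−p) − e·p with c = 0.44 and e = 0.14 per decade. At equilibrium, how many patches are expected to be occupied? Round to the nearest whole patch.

97

p* = 1 − e/c = 1 − 0.14/0.44 = 0.6818.
Expected occupied patches = N × p* = 142 × 0.6818 = 96.82 ≈ 97.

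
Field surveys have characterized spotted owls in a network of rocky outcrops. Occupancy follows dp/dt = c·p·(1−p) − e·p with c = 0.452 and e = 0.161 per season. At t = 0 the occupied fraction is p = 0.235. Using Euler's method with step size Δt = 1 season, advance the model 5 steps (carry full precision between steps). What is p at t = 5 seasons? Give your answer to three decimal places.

0.460

Update rule: p ← p + [c·p·(1−p) − e·p]·Δt with Δt = 1.
t = 1: p = 0.23500 + (+0.04342) = 0.27842
t = 2: p = 0.27842 + (+0.04598) = 0.32441
t = 3: p = 0.32441 + (+0.04683) = 0.37124
t = 4: p = 0.37124 + (+0.04574) = 0.41698
t = 5: p = 0.41698 + (+0.04275) = 0.45973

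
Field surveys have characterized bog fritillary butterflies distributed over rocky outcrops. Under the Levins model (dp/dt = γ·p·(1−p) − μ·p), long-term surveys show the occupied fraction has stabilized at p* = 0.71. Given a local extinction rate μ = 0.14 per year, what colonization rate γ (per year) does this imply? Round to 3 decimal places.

0.483

At equilibrium γ(1−p*) = μ, so γ = μ/(1−p*).
γ = 0.14/(1 − 0.71) = 0.14/0.2900 = 0.4828.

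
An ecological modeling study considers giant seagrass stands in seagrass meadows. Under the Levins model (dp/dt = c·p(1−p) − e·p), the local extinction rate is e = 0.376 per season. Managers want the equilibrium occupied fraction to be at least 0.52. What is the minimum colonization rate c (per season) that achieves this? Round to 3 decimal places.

0.783

p* = 1 − e/c ≥ 0.52 requires e/c ≤ 0.4800, i.e. c ≥ e/0.4800.
c_min = 0.376/0.4800 = 0.7833.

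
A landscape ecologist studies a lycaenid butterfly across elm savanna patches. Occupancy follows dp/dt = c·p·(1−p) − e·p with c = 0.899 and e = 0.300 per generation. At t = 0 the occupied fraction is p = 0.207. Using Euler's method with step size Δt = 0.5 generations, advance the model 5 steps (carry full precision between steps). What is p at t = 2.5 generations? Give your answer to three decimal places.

Update rule: p ← p + [c·p·(1−p) − e·p]·Δt with Δt = 0.5.
t = 0.5: p = 0.20700 + (+0.04274) = 0.24974
t = 1: p = 0.24974 + (+0.04676) = 0.29650
t = 1.5: p = 0.29650 + (+0.04929) = 0.34578
t = 2: p = 0.34578 + (+0.04982) = 0.39560
t = 2.5: p = 0.39560 + (+0.04814) = 0.44374

0.444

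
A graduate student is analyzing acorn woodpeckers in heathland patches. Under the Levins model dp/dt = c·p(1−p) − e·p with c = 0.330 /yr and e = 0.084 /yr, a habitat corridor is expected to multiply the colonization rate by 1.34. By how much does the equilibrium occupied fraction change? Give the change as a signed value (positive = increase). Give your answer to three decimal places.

0.065

Before: p* = 1 − 0.084/0.330 = 0.7455.
After the change, c = 0.4422, e = 0.084, so p* = 1 − 0.084/0.4422 = 0.8100.
Δp* = 0.8100 − 0.7455 = +0.0646.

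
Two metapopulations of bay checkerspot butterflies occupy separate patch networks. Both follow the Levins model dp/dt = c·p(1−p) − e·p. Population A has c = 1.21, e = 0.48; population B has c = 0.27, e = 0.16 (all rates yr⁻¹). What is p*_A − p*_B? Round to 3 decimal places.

A: p*_A = 1 − 0.48/1.21 = 0.6033.
B: p*_B = 1 − 0.16/0.27 = 0.4074.
p*_A − p*_B = 0.6033 − 0.4074 = 0.1959.

0.196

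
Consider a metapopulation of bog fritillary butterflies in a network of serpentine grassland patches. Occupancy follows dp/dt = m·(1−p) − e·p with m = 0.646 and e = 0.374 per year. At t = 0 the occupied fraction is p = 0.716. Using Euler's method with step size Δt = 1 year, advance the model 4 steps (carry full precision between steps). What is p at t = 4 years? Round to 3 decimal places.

0.633

Update rule: p ← p + [m·(1−p) − e·p]·Δt with Δt = 1.
p: 0.71600 → 0.63168  (Δp = -0.08432)
p: 0.63168 → 0.63337  (Δp = +0.00169)
p: 0.63337 → 0.63333  (Δp = -0.00003)
p: 0.63333 → 0.63333  (Δp = +0.00000)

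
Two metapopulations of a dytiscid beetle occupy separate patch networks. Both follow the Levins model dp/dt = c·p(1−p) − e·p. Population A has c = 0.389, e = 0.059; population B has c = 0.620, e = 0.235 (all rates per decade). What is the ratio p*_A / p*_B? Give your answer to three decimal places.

1.366

A: p*_A = 1 − 0.059/0.389 = 0.8483.
B: p*_B = 1 − 0.235/0.620 = 0.6210.
p*_A / p*_B = 0.8483/0.6210 = 1.3661.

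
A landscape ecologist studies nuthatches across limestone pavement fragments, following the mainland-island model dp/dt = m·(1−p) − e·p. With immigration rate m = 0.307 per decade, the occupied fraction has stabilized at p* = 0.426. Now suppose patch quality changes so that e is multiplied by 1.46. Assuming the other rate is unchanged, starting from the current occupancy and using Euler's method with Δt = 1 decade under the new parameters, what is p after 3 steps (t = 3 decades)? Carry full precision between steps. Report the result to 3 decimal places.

0.337

Balance m(1−p*) = e·p* gives e = m(1−p*)/p* = 0.307×0.57400/0.42600 = 0.41366.
Starting from p₀ = 0.42600; update p ← p + (dp/dt)·Δt with the new parameters.
  1  |  dp/dt·Δt = -0.081060  |  p_1 = 0.344940
  2  |  dp/dt·Δt = -0.007219  |  p_2 = 0.337720
  3  |  dp/dt·Δt = -0.000643  |  p_3 = 0.337078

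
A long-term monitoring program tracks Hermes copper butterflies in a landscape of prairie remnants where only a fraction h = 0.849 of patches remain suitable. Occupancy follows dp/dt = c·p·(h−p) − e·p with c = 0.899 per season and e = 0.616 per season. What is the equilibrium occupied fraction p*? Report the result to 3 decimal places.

0.164

Setting dp/dt = 0 and dividing by p* gives c·(h−p*) = e.
So p* = h − e/c = 0.849 − 0.616/0.899 = 0.849 − 0.6852 = 0.1638.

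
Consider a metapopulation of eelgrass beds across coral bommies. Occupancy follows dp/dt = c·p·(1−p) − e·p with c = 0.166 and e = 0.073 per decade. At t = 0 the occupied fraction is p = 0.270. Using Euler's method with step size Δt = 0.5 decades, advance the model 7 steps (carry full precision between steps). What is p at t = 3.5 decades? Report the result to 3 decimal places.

Update rule: p ← p + [c·p·(1−p) − e·p]·Δt with Δt = 0.5.
t = 0.5: p = 0.27000 + (+0.00650) = 0.27650
t = 1: p = 0.27650 + (+0.00651) = 0.28302
t = 1.5: p = 0.28302 + (+0.00651) = 0.28953
t = 2: p = 0.28953 + (+0.00651) = 0.29603
t = 2.5: p = 0.29603 + (+0.00649) = 0.30253
t = 3: p = 0.30253 + (+0.00647) = 0.30900
t = 3.5: p = 0.30900 + (+0.00644) = 0.31544

0.315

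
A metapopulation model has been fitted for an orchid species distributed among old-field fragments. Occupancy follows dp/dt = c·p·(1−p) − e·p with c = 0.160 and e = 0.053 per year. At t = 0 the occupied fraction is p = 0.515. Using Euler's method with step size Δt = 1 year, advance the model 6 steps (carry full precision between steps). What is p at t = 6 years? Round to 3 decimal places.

Update rule: p ← p + [c·p·(1−p) − e·p]·Δt with Δt = 1.
  1  |  dp/dt·Δt = +0.012669  |  p_1 = 0.527669
  2  |  dp/dt·Δt = +0.011911  |  p_2 = 0.539580
  3  |  dp/dt·Δt = +0.011152  |  p_3 = 0.550732
  4  |  dp/dt·Δt = +0.010399  |  p_4 = 0.561131
  5  |  dp/dt·Δt = +0.009662  |  p_5 = 0.570793
  6  |  dp/dt·Δt = +0.008946  |  p_6 = 0.579739

0.580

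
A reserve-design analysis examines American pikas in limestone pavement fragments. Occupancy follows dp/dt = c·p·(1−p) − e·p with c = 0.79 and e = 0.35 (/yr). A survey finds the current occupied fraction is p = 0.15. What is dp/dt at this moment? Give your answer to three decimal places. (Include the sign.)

Colonization term: c·p·(1−p) = 0.79×0.15×0.8500 = 0.10072.
Extinction term: e·p = 0.05250.
dp/dt = 0.10072 − 0.05250 = 0.04822.

0.048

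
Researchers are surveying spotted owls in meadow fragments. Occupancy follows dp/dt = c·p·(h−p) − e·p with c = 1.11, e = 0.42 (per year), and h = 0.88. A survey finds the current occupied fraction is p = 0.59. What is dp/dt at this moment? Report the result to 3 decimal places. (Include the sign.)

Colonization term: c·p·(h−p) = 1.11×0.59×0.2900 = 0.18992.
Extinction term: e·p = 0.24780.
dp/dt = 0.18992 − 0.24780 = -0.05788.

-0.058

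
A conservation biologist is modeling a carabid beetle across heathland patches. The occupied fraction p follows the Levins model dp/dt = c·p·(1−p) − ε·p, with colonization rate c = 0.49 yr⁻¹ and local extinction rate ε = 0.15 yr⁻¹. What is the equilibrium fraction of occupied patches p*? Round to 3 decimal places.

Setting dp/dt = 0 and dividing through by p* gives c·(1−p*) = ε.
So p* = 1 − ε/c = 1 − 0.15/0.49 = 1 − 0.3061 = 0.6939.

0.694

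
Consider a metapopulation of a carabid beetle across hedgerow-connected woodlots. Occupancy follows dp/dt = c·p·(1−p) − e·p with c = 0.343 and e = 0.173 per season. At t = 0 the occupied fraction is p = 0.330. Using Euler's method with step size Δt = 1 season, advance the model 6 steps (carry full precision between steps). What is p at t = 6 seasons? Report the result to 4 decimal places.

Update rule: p ← p + [c·p·(1−p) − e·p]·Δt with Δt = 1.
  1  |  dp/dt·Δt = +0.018747  |  p_1 = 0.348747
  2  |  dp/dt·Δt = +0.017570  |  p_2 = 0.366317
  3  |  dp/dt·Δt = +0.016247  |  p_3 = 0.382564
  4  |  dp/dt·Δt = +0.014836  |  p_4 = 0.397400
  5  |  dp/dt·Δt = +0.013389  |  p_5 = 0.410790
  6  |  dp/dt·Δt = +0.011954  |  p_6 = 0.422743

0.4227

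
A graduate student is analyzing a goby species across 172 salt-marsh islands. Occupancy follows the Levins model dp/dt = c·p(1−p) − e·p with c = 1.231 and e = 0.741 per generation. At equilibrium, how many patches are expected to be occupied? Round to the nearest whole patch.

p* = 1 − e/c = 1 − 0.741/1.231 = 0.3981.
Expected occupied patches = N × p* = 172 × 0.3981 = 68.46 ≈ 68.

68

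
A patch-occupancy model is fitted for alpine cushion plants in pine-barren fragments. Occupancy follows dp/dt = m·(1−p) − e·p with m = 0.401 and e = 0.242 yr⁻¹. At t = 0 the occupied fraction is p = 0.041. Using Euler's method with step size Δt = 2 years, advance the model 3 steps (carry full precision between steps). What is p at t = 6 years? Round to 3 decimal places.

0.637

Update rule: p ← p + [m·(1−p) − e·p]·Δt with Δt = 2.
step 1: Δp = +0.74927, p = 0.79027
step 2: Δp = -0.21429, p = 0.57598
step 3: Δp = +0.06129, p = 0.63727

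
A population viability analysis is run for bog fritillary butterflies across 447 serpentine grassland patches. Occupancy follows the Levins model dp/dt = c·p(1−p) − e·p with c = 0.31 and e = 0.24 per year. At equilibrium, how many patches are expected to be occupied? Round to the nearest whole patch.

101

p* = 1 − e/c = 1 − 0.24/0.31 = 0.2258.
Expected occupied patches = N × p* = 447 × 0.2258 = 100.94 ≈ 101.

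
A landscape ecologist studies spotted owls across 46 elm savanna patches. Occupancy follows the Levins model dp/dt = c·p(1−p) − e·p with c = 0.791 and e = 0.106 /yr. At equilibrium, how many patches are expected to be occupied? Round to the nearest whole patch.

p* = 1 − e/c = 1 − 0.106/0.791 = 0.8660.
Expected occupied patches = N × p* = 46 × 0.8660 = 39.84 ≈ 40.

40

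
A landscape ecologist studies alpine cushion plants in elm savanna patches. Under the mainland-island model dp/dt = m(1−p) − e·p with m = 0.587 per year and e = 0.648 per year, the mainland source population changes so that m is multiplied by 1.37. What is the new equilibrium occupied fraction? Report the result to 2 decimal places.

0.55

Before: p* = 0.587/(0.587+0.648) = 0.4753.
After: m = 0.80419, e = 0.648; p* = 0.80419/1.4522 = 0.5538.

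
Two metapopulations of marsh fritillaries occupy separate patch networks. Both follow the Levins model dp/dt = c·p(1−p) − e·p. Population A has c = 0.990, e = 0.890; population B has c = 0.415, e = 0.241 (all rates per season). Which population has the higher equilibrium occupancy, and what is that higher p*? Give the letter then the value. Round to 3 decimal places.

A: p*_A = 1 − 0.890/0.990 = 0.1010.
B: p*_B = 1 − 0.241/0.415 = 0.4193.
B is higher at 0.4193.

B, 0.419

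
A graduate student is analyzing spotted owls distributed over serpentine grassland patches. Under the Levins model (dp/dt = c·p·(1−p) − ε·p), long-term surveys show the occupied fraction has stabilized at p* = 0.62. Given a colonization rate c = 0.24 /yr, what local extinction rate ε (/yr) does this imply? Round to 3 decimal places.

At equilibrium c(1−p*) = ε.
ε = 0.24 × (1 − 0.62) = 0.24 × 0.3800 = 0.0912.

0.091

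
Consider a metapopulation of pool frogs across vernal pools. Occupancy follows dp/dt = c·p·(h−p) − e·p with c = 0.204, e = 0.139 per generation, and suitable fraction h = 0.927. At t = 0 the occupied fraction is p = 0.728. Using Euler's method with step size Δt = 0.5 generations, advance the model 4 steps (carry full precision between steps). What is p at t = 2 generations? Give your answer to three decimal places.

0.608

Update rule: p ← p + [c·p·(h−p) − e·p]·Δt with Δt = 0.5.
step 1: Δp = -0.03582, p = 0.69218
step 2: Δp = -0.03153, p = 0.66065
step 3: Δp = -0.02797, p = 0.63269
step 4: Δp = -0.02498, p = 0.60771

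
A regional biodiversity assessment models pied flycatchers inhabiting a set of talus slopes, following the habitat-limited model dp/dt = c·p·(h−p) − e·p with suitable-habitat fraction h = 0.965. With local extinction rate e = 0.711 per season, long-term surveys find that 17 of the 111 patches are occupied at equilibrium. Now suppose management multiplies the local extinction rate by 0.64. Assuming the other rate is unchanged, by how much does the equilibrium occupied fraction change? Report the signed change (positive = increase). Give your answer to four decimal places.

Observed p* = 17/111 = 0.15315.
Balance c(h−p*) = e gives c = e/(0.965 − 0.15315) = 0.711/0.81185 = 0.87578.
New p* = 0.965 − e/c = 0.965 − 0.45504/0.87578 = 0.44542.
Δp* = 0.44542 − 0.15315 = +0.29227.

0.2923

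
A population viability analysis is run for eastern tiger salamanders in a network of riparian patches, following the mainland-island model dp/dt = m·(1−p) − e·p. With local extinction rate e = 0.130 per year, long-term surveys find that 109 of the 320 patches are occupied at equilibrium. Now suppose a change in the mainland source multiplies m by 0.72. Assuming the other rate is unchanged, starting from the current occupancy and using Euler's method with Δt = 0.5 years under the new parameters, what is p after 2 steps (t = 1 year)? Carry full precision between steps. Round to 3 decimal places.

Observed p* = 109/320 = 0.34063.
Balance m(1−p*) = e·p* gives m = e·p*/(1−p*) = 0.130×0.34063/0.65938 = 0.06716.
Starting from p₀ = 0.34063; update p ← p + (dp/dt)·Δt with the new parameters.
step 1: Δp = -0.00620, p = 0.33443
step 2: Δp = -0.00565, p = 0.32878

0.329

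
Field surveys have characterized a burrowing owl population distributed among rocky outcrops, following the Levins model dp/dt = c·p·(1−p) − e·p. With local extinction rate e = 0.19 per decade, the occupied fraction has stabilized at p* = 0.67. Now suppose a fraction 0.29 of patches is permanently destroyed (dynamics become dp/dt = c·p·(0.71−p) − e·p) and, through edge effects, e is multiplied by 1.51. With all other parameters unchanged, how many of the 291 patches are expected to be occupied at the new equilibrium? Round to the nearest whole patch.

62

Balance c(1−p*) = e gives c = e/(1 − 0.67000) = 0.19/0.33000 = 0.57576.
New p* = 0.71 − e/c = 0.71 − 0.28690/0.57576 = 0.21170.
Expected occupied = 291 × 0.21170 = 61.60 ≈ 62.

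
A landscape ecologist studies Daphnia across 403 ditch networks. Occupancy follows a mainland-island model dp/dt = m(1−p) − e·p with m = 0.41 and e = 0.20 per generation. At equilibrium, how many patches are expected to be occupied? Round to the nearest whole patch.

271

p* = m/(m+e) = 0.41/0.6100 = 0.6721.
Expected occupied patches = N × p* = 403 × 0.6721 = 270.87 ≈ 271.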